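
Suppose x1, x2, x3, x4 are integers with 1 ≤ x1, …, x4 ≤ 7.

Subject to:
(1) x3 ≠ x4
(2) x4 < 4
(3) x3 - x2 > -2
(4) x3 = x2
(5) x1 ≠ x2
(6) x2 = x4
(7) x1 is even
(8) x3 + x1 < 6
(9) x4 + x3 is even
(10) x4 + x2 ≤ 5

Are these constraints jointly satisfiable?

Unsatisfiable

From constraints 4 and 6, x3 = x2 = x4, so x3 = x4. But constraint 1 says x3 ≠ x4. Contradiction.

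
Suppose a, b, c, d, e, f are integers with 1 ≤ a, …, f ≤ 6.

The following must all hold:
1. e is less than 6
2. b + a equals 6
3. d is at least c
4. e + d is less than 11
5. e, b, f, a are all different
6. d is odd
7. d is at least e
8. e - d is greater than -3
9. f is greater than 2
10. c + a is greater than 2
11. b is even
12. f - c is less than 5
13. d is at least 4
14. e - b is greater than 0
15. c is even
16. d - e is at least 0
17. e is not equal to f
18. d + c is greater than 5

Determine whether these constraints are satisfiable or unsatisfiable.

Setting (a, b, c, d, e, f) = (2, 4, 2, 5, 5, 6) satisfies everything: constraint 2: b + a = 6; constraint 4: e + d = 10; constraint 8: e - d = 0, and the others follow.

Satisfiable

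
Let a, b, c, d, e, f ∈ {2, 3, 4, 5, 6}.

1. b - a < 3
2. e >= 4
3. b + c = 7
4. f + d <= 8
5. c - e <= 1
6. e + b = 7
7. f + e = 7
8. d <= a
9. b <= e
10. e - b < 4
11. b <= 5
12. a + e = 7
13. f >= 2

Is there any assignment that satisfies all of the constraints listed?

Setting (a, b, c, d, e, f) = (3, 3, 4, 3, 4, 3) satisfies everything: constraint 1: b - a = 0; constraint 3: b + c = 7; constraint 4: f + d = 6, and the others follow.

Satisfiable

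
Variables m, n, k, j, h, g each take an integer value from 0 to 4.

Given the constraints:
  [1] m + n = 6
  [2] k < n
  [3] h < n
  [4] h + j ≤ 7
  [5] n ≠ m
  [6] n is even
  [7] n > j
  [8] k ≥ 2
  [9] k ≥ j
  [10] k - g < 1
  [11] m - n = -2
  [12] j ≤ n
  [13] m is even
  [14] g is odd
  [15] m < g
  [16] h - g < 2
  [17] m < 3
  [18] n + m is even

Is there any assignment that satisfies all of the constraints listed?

One satisfying assignment is m = 2, n = 4, k = 3, j = 3, h = 3, g = 3.
For the less obvious constraints — constraint 1: m + n = 6; constraint 4: h + j = 6; constraint 10: k - g = 0 — and the others hold by inspection.

Satisfiable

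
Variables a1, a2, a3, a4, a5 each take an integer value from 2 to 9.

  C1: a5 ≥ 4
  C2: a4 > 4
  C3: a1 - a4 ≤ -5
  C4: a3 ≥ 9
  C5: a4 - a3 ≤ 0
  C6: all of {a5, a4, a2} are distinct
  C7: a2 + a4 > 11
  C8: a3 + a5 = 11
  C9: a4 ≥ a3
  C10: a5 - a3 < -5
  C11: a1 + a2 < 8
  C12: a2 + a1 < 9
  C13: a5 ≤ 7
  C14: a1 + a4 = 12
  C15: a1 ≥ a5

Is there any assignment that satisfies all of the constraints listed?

From constraints 1 and 15: a1 ≥ a5 ≥ 4. From constraints 4 and 9: a4 ≥ a3 ≥ 9. Hence a1 + a4 ≥ 13. But constraint 14 requires a1 + a4 = 12, and 12 < 13. Contradiction.

Unsatisfiable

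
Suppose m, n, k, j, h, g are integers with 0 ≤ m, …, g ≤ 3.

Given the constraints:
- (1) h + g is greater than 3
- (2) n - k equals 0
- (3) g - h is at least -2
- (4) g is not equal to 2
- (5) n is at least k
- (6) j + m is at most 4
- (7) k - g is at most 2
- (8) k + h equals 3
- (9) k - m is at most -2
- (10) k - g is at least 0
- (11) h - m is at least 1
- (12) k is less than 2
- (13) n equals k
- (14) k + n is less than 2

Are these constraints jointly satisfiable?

Constraints 3, 9, 10, and 11 give g − h ≥ -2, h − m ≥ 1, m − k ≥ 2, k − g ≥ 0.
Adding all 4 inequalities: the left sides telescope to 0, and the right sides sum to (-2) + 1 + 2 + 0 = 1. So 0 ≥ 1, which is false.

Unsatisfiable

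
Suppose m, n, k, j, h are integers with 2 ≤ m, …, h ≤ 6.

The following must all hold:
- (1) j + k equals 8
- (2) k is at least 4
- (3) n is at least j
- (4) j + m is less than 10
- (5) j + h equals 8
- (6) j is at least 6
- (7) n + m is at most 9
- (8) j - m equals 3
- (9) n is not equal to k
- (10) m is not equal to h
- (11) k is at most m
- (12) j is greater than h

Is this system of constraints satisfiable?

From constraints 3 and 6: n ≥ j ≥ 6. From constraints 2 and 11: m ≥ k ≥ 4. Hence n + m ≥ 10. But constraint 7 requires n + m ≤ 9, and 9 < 10. Contradiction.

Unsatisfiable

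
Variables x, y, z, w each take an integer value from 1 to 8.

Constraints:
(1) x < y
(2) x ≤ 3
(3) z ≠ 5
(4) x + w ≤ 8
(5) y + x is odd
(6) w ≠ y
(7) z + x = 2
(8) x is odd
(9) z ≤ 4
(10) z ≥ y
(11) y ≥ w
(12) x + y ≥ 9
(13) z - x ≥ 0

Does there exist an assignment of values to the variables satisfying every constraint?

From constraint 2: x ≤ 3. From constraints 9 and 10: y ≤ z ≤ 4. Hence x + y ≤ 7. But constraint 12 requires x + y ≥ 9, and 9 > 7. Contradiction.

Unsatisfiable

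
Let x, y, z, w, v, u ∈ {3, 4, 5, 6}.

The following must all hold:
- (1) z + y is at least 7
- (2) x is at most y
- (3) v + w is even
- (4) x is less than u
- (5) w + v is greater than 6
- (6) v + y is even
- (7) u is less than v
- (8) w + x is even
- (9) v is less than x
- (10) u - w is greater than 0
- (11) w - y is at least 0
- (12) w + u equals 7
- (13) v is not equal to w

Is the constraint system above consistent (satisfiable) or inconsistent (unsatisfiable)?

Unsatisfiable

Constraints 2, 7, 9, 10, and 11 give y ≤ w, w < u, u < v, v < x, x ≤ y. Chaining: y ≤ w < u < v < x ≤ y, which forces y < y — impossible.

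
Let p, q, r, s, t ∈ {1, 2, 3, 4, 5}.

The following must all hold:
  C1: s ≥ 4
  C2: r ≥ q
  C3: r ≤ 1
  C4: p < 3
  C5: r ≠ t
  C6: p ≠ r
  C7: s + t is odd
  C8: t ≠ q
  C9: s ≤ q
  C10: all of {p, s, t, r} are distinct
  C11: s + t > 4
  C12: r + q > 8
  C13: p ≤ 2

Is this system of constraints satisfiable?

Unsatisfiable

From constraints 1 and 9: q ≥ s and s ≥ 4, so q ≥ 4. From constraints 2 and 3: q ≤ r and r ≤ 1, so q ≤ 1. But 1 < 4, so no value of q works.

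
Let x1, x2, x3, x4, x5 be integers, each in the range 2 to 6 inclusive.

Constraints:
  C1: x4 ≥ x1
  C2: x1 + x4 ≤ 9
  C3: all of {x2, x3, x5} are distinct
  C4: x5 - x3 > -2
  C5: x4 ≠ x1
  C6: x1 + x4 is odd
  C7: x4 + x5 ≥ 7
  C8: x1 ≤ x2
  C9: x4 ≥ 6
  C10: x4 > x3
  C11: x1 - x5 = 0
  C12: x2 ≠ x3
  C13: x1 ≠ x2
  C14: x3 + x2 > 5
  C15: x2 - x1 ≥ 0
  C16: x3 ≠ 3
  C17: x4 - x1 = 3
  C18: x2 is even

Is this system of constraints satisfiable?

Satisfiable

Take x1 = 3, x2 = 4, x3 = 2, x4 = 6, x5 = 3. Then constraint 2: x1 + x4 = 9; constraint 4: x5 - x3 = 1, and every other listed constraint is also met.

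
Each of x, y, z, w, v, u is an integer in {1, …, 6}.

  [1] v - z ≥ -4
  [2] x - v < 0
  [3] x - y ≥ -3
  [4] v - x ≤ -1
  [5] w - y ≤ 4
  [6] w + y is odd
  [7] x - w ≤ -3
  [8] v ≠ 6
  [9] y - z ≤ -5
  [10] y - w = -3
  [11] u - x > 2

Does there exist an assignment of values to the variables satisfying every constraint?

Unsatisfiable

Constraints 1, 4, 5, 7, and 9 give y − w ≥ -4, w − x ≥ 3, x − v ≥ 1, v − z ≥ -4, z − y ≥ 5.
Adding all 5 inequalities: the left sides telescope to 0, and the right sides sum to (-4) + 3 + 1 + (-4) + 5 = 1. So 0 ≥ 1, which is false.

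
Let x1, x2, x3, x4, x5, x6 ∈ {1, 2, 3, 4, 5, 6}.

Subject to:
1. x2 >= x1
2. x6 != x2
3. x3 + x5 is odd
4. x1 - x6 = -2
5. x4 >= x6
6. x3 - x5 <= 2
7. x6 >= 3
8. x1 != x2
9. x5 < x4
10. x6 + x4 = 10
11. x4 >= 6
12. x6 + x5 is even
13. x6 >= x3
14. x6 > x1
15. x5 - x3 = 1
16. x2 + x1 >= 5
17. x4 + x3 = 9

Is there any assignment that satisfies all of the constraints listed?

Satisfiable

Try x1 = 2, x2 = 5, x3 = 3, x4 = 6, x5 = 4, x6 = 4.
Check constraint 4: x1 - x6 = -2; constraint 6: x3 - x5 = -1; constraint 10: x6 + x4 = 10. The remaining constraints are straightforward to verify.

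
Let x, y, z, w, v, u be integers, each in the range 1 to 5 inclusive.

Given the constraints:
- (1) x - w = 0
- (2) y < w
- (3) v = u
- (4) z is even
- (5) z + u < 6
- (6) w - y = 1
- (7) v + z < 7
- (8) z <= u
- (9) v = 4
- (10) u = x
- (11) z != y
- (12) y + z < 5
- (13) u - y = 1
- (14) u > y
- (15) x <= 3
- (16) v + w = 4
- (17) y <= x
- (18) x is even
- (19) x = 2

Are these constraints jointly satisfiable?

Unsatisfiable

Constraint 9 fixes v = 4 and constraint 19 fixes x = 2. Constraints 3 and 10 give v = u = x, so v = x. But 4 ≠ 2 — contradiction.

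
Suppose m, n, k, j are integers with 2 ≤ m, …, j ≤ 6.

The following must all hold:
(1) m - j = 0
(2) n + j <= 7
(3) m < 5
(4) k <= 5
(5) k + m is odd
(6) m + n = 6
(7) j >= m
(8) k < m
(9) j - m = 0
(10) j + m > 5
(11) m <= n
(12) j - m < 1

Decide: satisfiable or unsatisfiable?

One satisfying assignment is m = 3, n = 3, k = 2, j = 3.
For the less obvious constraints — constraint 1: m - j = 0; constraint 2: n + j = 6 — and the others hold by inspection.

Satisfiable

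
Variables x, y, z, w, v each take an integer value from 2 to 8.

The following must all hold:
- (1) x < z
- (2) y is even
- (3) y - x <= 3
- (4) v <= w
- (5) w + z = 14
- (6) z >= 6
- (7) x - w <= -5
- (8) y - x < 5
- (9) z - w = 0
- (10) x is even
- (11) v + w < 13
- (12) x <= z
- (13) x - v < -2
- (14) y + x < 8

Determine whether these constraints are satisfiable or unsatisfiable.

Satisfiable

One satisfying assignment is x = 2, y = 4, z = 7, w = 7, v = 5.
For the less obvious constraints — constraint 3: y - x = 2; constraint 5: w + z = 14 — and the others hold by inspection.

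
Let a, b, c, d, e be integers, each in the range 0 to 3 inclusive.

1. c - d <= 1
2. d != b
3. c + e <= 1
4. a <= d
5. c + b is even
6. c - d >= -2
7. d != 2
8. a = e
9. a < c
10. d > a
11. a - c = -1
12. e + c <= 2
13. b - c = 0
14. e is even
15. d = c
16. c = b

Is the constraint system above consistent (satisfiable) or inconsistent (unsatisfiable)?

Unsatisfiable

From constraints 15 and 16, d = c = b, so d = b. But constraint 2 says d ≠ b. Contradiction.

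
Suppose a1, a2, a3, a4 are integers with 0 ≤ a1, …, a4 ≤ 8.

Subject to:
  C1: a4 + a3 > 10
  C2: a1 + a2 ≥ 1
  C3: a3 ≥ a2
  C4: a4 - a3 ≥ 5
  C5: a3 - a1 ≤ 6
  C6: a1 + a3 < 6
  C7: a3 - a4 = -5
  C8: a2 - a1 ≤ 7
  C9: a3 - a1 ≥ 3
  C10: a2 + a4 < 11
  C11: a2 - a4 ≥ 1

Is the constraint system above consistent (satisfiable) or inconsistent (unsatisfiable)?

Constraints 4, 8, 9, and 11 give a3 − a1 ≥ 3, a1 − a2 ≥ -7, a2 − a4 ≥ 1, a4 − a3 ≥ 5.
Adding all 4 inequalities: the left sides telescope to 0, and the right sides sum to 3 + (-7) + 1 + 5 = 2. So 0 ≥ 2, which is false.

Unsatisfiable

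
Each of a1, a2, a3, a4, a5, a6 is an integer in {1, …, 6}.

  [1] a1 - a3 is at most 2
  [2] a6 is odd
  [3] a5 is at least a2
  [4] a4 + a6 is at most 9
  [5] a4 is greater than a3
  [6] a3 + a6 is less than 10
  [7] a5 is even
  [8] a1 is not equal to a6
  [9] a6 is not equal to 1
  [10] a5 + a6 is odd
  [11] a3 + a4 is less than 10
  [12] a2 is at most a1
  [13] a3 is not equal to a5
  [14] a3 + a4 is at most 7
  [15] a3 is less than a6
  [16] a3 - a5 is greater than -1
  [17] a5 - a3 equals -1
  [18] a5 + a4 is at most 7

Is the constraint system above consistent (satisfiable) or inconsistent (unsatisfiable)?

Satisfiable

Setting (a1, a2, a3, a4, a5, a6) = (3, 2, 3, 4, 2, 5) satisfies everything: constraint 1: a1 - a3 = 0; constraint 4: a4 + a6 = 9, and the others follow.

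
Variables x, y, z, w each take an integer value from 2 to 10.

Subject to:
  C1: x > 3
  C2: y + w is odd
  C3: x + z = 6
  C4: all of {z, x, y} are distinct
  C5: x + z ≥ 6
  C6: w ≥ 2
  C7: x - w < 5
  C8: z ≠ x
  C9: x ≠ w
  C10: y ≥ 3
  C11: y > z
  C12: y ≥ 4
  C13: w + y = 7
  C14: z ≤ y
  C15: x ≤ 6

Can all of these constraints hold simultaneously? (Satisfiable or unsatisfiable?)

Satisfiable

Try x = 4, y = 5, z = 2, w = 2.
Check constraint 3: x + z = 6; constraint 5: x + z = 6; constraint 7: x - w = 2. The remaining constraints are straightforward to verify.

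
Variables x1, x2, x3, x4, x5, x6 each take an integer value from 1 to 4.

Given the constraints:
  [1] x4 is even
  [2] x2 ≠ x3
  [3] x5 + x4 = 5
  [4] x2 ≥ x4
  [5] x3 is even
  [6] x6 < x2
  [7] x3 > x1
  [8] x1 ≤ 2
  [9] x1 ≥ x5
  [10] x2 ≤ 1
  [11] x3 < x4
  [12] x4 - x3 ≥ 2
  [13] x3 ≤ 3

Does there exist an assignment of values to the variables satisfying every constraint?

Unsatisfiable

From constraints 8 and 9: x5 ≤ x1 ≤ 2. From constraints 4 and 10: x4 ≤ x2 ≤ 1. Hence x5 + x4 ≤ 3. But constraint 3 requires x5 + x4 = 5, and 5 > 3. Contradiction.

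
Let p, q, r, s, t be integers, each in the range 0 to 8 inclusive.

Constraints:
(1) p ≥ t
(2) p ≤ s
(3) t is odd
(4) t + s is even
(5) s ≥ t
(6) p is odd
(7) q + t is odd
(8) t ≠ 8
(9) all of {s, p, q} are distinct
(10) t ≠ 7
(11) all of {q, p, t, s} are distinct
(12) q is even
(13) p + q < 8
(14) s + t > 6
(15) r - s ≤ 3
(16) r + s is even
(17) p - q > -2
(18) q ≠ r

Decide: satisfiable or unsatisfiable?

Take p = 3, q = 2, r = 7, s = 7, t = 1. Then constraint 13: p + q = 5; constraint 14: s + t = 8, and every other listed constraint is also met.

Satisfiable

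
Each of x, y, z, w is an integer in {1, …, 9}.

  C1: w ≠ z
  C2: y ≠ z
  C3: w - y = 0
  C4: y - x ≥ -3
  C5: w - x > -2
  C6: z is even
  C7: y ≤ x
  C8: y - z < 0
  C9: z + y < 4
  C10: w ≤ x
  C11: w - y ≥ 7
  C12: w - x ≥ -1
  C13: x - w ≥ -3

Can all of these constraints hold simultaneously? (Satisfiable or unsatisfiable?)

Constraints 4, 11, and 13 give x − w ≥ -3, w − y ≥ 7, y − x ≥ -3.
Adding all 3 inequalities: the left sides telescope to 0, and the right sides sum to (-3) + 7 + (-3) = 1. So 0 ≥ 1, which is false.

Unsatisfiable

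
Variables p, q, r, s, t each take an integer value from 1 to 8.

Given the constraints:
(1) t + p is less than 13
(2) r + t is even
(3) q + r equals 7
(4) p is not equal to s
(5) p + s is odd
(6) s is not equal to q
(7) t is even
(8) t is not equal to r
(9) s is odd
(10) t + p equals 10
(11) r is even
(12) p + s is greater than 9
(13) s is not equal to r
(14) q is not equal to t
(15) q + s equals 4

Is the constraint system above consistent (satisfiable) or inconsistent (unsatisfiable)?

The assignment p = 8, q = 1, r = 6, s = 3, t = 2 works:
  constraint 1 holds since t + p = 10.
  constraint 3 holds since q + r = 7.
The rest check out directly.

Satisfiable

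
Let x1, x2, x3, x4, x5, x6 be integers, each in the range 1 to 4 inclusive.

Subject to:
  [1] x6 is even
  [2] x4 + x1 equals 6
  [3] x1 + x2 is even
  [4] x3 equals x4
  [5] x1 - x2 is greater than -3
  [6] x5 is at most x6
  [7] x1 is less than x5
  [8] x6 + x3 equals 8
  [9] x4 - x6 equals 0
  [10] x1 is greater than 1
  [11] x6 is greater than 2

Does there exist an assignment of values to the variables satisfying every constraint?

Satisfiable

Try x1 = 2, x2 = 4, x3 = 4, x4 = 4, x5 = 3, x6 = 4.
Check constraint 2: x4 + x1 = 6; constraint 5: x1 - x2 = -2. The remaining constraints are straightforward to verify.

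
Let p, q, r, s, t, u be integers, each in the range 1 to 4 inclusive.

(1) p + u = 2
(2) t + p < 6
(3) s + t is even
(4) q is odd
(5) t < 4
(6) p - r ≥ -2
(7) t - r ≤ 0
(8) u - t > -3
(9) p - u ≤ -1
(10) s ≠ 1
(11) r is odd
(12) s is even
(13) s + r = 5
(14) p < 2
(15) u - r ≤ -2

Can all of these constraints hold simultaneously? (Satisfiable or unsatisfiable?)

Unsatisfiable

Constraints 6, 9, and 15 give p − r ≥ -2, r − u ≥ 2, u − p ≥ 1.
Adding all 3 inequalities: the left sides telescope to 0, and the right sides sum to (-2) + 2 + 1 = 1. So 0 ≥ 1, which is false.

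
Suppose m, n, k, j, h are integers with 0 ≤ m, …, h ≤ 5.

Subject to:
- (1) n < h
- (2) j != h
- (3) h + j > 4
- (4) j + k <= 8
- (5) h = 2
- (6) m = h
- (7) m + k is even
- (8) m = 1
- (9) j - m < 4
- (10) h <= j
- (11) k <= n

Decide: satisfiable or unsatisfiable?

Unsatisfiable

Constraint 8 fixes m = 1 and constraint 5 fixes h = 2, but constraint 6 requires m = h. Since 1 ≠ 2, contradiction.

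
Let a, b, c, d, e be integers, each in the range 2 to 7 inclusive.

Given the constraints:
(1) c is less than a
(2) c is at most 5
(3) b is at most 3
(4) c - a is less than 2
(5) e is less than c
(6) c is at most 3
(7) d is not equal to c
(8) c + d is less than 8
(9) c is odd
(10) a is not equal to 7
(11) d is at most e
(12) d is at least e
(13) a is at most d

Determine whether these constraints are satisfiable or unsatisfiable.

Constraints 1, 5, 11, and 13 give e < c, c < a, a ≤ d, d ≤ e. Chaining: e < c < a ≤ d ≤ e, which forces e < e — impossible.

Unsatisfiable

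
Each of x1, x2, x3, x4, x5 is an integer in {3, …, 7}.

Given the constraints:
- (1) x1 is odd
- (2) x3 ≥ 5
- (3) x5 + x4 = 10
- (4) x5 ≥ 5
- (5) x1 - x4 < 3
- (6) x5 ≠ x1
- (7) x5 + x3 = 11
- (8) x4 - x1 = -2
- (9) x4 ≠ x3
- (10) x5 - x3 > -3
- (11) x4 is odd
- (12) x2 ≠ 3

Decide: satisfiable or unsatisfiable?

Take x1 = 7, x2 = 7, x3 = 6, x4 = 5, x5 = 5. Then constraint 3: x5 + x4 = 10; constraint 5: x1 - x4 = 2; constraint 7: x5 + x3 = 11, and every other listed constraint is also met.

Satisfiable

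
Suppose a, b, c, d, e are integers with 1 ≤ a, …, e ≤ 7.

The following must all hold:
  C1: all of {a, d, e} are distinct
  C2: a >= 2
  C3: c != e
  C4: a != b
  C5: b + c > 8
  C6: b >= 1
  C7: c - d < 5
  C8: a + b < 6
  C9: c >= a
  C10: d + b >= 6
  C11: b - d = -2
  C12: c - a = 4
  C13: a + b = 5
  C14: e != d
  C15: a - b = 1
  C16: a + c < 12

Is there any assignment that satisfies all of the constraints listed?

Satisfiable

The assignment a = 3, b = 2, c = 7, d = 4, e = 5 works:
  constraint 5 holds since b + c = 9.
  constraint 7 holds since c - d = 3.
  constraint 8 holds since a + b = 5.
The rest check out directly.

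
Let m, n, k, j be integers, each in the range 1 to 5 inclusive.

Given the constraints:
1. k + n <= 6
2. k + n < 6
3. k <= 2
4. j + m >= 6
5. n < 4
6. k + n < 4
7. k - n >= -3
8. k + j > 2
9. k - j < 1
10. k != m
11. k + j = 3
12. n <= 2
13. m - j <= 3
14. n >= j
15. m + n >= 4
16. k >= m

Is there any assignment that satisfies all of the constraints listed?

From constraints 12 and 14: j ≤ n ≤ 2. From constraints 3 and 16: m ≤ k ≤ 2. Hence j + m ≤ 4. But constraint 4 requires j + m ≥ 6, and 6 > 4. Contradiction.

Unsatisfiable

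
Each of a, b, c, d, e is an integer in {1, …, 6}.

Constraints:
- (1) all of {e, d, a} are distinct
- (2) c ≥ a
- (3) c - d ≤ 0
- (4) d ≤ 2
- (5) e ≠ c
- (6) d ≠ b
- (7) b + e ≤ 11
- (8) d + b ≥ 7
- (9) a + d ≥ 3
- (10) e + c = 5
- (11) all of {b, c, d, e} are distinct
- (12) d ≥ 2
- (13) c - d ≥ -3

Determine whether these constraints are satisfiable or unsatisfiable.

Satisfiable

Try a = 1, b = 5, c = 1, d = 2, e = 4.
Check constraint 3: c - d = -1; constraint 7: b + e = 9. The remaining constraints are straightforward to verify.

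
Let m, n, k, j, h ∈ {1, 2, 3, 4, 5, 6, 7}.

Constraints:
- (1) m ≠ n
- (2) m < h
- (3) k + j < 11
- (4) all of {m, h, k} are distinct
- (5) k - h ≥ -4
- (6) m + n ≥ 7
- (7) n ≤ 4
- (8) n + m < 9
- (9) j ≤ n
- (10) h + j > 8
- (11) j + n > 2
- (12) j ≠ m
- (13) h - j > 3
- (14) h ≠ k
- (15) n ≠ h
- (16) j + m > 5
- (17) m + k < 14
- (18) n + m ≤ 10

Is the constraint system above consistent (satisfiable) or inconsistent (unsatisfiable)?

Satisfiable

Try m = 5, n = 3, k = 6, j = 2, h = 7.
Check constraint 3: k + j = 8; constraint 5: k - h = -1. The remaining constraints are straightforward to verify.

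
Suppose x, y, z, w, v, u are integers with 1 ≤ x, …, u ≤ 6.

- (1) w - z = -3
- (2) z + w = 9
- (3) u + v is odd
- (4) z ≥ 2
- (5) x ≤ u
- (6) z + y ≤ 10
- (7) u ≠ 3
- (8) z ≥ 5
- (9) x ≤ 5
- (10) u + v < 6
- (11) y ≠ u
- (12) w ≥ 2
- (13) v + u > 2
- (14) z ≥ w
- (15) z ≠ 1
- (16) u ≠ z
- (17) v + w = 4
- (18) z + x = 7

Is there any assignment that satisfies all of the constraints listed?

Take x = 1, y = 1, z = 6, w = 3, v = 1, u = 2. Then constraint 1: w - z = -3; constraint 2: z + w = 9; constraint 6: z + y = 7, and every other listed constraint is also met.

Satisfiable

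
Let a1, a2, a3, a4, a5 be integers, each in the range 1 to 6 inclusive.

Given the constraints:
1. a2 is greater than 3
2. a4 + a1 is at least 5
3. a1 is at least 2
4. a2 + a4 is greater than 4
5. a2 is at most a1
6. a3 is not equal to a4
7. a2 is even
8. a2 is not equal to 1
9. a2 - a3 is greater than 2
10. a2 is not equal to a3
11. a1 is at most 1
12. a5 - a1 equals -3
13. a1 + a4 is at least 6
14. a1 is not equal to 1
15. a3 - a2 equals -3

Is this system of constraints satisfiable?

Unsatisfiable

From constraint 1: a2 ≥ 4. From constraints 5 and 11: a2 ≤ a1 and a1 ≤ 1, so a2 ≤ 1. But 1 < 4, so no value of a2 works.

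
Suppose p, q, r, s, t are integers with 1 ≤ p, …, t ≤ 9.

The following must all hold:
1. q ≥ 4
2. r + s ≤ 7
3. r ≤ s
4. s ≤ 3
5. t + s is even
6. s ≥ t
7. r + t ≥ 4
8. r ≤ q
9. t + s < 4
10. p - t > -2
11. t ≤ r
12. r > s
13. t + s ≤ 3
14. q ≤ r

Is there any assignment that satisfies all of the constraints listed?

Unsatisfiable

From constraints 1 and 14: r ≥ q and q ≥ 4, so r ≥ 4. From constraints 3 and 4: r ≤ s and s ≤ 3, so r ≤ 3. But 3 < 4, so no value of r works.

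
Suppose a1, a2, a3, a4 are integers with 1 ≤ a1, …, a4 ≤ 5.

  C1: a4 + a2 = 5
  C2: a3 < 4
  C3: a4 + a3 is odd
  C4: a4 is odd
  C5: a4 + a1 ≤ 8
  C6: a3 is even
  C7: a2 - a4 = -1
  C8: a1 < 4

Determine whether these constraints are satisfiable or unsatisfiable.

Satisfiable

Try a1 = 3, a2 = 2, a3 = 2, a4 = 3.
Check constraint 1: a4 + a2 = 5; constraint 5: a4 + a1 = 6. The remaining constraints are straightforward to verify.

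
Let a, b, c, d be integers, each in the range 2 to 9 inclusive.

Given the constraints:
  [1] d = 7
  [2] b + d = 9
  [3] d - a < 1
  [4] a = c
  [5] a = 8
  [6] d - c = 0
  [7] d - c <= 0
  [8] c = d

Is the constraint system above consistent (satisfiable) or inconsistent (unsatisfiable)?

Constraint 5 fixes a = 8 and constraint 1 fixes d = 7. Constraints 4 and 8 give a = c = d, so a = d. But 8 ≠ 7 — contradiction.

Unsatisfiable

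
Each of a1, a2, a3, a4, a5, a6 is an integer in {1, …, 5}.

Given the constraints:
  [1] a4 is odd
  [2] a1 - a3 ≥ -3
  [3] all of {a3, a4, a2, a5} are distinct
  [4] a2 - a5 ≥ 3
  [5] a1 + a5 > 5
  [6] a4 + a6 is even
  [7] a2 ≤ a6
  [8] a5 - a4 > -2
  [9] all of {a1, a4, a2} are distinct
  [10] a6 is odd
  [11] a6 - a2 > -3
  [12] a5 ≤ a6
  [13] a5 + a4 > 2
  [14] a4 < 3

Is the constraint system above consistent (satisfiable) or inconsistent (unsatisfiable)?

The assignment a1 = 4, a2 = 5, a3 = 4, a4 = 1, a5 = 2, a6 = 5 works:
  constraint 2 holds since a1 - a3 = 0.
  constraint 4 holds since a2 - a5 = 3.
The rest check out directly.

Satisfiable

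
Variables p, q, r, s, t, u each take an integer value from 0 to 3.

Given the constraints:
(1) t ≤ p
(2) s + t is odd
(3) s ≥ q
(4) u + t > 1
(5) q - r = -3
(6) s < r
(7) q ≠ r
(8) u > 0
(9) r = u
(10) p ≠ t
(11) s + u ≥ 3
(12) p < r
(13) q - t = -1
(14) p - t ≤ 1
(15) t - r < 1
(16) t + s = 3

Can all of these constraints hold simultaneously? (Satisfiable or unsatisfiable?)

The assignment p = 2, q = 0, r = 3, s = 2, t = 1, u = 3 works:
  constraint 4 holds since u + t = 4.
  constraint 5 holds since q - r = -3.
The rest check out directly.

Satisfiable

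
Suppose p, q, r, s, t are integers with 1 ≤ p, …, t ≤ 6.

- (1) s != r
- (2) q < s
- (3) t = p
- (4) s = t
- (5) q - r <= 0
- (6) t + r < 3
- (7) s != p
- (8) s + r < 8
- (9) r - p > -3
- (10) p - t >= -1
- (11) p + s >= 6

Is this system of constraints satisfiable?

Unsatisfiable

From constraints 3 and 4, s = t = p, so s = p. But constraint 7 says s ≠ p. Contradiction.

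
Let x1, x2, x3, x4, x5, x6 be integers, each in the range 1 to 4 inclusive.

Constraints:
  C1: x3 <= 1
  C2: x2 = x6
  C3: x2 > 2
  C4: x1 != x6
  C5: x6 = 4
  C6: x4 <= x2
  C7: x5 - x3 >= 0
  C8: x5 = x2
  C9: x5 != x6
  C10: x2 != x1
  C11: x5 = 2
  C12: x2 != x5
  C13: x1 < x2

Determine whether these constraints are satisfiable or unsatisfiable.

Unsatisfiable

Constraint 11 fixes x5 = 2 and constraint 5 fixes x6 = 4. Constraints 2 and 8 give x5 = x2 = x6, so x5 = x6. But 2 ≠ 4 — contradiction.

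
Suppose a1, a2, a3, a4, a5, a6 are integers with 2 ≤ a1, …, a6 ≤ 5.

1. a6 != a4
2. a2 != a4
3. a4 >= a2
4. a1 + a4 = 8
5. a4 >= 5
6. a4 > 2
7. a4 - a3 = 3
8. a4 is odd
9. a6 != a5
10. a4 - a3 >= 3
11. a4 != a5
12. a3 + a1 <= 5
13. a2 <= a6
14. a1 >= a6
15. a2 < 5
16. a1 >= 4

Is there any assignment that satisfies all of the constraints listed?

From constraint 16: a1 ≥ 4. From constraint 5: a4 ≥ 5. Hence a1 + a4 ≥ 9. But constraint 4 requires a1 + a4 = 8, and 8 < 9. Contradiction.

Unsatisfiable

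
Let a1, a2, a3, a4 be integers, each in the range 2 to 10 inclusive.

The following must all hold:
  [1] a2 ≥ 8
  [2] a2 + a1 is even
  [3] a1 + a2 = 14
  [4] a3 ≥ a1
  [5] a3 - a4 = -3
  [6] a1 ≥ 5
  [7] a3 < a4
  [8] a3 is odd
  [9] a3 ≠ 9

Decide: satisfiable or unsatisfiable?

Take a1 = 6, a2 = 8, a3 = 7, a4 = 10. Then constraint 2: a2 + a1 = 14 is even; constraint 3: a1 + a2 = 14; constraint 5: a3 - a4 = -3, and every other listed constraint is also met.

Satisfiable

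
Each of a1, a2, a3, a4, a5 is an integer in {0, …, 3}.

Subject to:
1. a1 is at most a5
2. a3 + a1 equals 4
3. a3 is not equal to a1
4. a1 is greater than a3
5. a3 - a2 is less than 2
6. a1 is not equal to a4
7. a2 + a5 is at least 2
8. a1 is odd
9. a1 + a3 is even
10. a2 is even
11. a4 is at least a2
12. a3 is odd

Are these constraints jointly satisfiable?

Satisfiable

Setting (a1, a2, a3, a4, a5) = (3, 0, 1, 0, 3) satisfies everything: constraint 2: a3 + a1 = 4; constraint 5: a3 - a2 = 1, and the others follow.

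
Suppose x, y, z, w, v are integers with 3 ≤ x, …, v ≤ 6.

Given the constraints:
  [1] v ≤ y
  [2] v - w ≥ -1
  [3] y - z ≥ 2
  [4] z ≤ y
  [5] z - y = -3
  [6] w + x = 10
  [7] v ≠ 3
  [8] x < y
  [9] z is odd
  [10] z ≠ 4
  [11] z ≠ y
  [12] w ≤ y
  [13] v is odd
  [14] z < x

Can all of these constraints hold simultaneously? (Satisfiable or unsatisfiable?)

Satisfiable

Take x = 4, y = 6, z = 3, w = 6, v = 5. Then constraint 2: v - w = -1; constraint 3: y - z = 3; constraint 5: z - y = -3, and every other listed constraint is also met.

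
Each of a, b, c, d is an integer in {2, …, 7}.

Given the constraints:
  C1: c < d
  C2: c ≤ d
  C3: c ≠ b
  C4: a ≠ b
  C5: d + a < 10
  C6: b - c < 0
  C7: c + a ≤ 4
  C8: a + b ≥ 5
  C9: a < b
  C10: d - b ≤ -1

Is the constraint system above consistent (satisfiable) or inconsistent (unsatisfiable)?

Constraints 1, 6, and 10 give c < d, d < b, b < c. Chaining: c < d < b < c, which forces c < c — impossible.

Unsatisfiable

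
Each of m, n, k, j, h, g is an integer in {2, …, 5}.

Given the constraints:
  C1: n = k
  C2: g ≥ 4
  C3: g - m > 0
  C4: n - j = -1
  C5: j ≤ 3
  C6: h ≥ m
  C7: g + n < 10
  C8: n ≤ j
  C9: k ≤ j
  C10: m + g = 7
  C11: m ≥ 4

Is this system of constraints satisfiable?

Unsatisfiable

From constraint 11: m ≥ 4. From constraint 2: g ≥ 4. Hence m + g ≥ 8. But constraint 10 requires m + g = 7, and 7 < 8. Contradiction.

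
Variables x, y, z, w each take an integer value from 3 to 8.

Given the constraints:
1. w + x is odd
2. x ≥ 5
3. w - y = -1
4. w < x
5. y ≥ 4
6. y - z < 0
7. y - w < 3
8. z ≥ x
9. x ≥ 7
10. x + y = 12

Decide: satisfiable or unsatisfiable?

Take x = 7, y = 5, z = 8, w = 4. Then constraint 3: w - y = -1; constraint 6: y - z = -3; constraint 7: y - w = 1, and every other listed constraint is also met.

Satisfiable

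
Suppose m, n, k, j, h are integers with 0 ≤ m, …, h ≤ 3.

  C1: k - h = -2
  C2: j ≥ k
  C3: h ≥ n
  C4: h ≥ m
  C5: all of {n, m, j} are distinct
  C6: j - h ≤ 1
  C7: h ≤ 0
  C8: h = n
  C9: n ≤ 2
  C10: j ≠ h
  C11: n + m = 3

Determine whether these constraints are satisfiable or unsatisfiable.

From constraint 9: n ≤ 2. From constraints 4 and 7: m ≤ h ≤ 0. Hence n + m ≤ 2. But constraint 11 requires n + m = 3, and 3 > 2. Contradiction.

Unsatisfiable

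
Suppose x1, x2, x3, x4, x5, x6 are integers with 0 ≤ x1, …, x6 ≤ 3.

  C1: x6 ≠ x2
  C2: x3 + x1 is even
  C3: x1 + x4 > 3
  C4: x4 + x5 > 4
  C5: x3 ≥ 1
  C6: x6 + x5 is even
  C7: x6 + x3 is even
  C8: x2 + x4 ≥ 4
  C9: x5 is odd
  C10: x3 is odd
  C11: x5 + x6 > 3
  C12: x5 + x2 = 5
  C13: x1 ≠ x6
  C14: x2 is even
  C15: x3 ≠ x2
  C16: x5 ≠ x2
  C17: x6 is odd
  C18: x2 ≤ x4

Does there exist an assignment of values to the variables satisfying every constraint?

Satisfiable

Setting (x1, x2, x3, x4, x5, x6) = (3, 2, 1, 3, 3, 1) satisfies everything: constraint 3: x1 + x4 = 6; constraint 4: x4 + x5 = 6; constraint 8: x2 + x4 = 5, and the others follow.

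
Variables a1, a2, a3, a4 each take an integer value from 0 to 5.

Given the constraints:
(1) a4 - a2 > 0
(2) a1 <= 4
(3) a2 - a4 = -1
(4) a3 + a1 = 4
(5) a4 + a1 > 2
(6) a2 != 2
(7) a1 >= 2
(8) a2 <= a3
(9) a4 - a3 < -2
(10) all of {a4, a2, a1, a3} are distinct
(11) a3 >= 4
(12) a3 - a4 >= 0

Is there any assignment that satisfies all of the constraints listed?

Unsatisfiable

From constraint 11: a3 ≥ 4. From constraint 7: a1 ≥ 2. Hence a3 + a1 ≥ 6. But constraint 4 requires a3 + a1 = 4, and 4 < 6. Contradiction.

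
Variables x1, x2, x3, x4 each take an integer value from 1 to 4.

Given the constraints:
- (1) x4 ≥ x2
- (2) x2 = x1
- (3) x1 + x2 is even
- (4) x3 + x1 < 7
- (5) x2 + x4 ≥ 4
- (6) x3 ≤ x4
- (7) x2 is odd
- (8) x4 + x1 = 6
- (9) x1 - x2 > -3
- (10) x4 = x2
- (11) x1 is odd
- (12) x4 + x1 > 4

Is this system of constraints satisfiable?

Setting (x1, x2, x3, x4) = (3, 3, 2, 3) satisfies everything: constraint 4: x3 + x1 = 5; constraint 5: x2 + x4 = 6; constraint 8: x4 + x1 = 6, and the others follow.

Satisfiable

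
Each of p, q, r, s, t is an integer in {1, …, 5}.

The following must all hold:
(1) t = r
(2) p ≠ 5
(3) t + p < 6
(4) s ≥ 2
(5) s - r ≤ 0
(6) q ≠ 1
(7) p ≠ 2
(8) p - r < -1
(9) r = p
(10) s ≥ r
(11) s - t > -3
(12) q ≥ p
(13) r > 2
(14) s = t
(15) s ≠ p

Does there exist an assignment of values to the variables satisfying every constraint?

Unsatisfiable

From constraints 1, 9, and 14, s = t = r = p, so s = p. But constraint 15 says s ≠ p. Contradiction.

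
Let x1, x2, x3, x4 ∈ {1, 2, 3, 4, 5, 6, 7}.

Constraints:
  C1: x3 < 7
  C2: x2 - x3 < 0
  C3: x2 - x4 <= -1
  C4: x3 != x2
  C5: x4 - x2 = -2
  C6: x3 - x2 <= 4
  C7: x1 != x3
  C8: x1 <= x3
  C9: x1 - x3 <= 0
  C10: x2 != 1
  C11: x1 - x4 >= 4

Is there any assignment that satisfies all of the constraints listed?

Unsatisfiable

Constraints 3, 6, 9, and 11 give x3 − x1 ≥ 0, x1 − x4 ≥ 4, x4 − x2 ≥ 1, x2 − x3 ≥ -4.
Adding all 4 inequalities: the left sides telescope to 0, and the right sides sum to 0 + 4 + 1 + (-4) = 1. So 0 ≥ 1, which is false.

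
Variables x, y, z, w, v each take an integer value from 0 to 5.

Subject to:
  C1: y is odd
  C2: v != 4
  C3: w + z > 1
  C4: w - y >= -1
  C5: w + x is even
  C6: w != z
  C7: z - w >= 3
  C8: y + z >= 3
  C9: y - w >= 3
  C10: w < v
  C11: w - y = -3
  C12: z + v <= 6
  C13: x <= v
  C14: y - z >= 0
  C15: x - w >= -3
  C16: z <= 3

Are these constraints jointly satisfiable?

Constraints 4, 7, and 14 give w − y ≥ -1, y − z ≥ 0, z − w ≥ 3.
Adding all 3 inequalities: the left sides telescope to 0, and the right sides sum to (-1) + 0 + 3 = 2. So 0 ≥ 2, which is false.

Unsatisfiable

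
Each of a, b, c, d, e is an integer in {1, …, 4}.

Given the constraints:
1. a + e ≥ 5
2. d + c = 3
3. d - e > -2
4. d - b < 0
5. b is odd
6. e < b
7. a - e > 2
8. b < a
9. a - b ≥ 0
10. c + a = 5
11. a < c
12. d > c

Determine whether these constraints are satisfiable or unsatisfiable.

Unsatisfiable

Constraints 4, 8, 11, and 12 give c < d, d < b, b < a, a < c. Chaining: c < d < b < a < c, which forces c < c — impossible.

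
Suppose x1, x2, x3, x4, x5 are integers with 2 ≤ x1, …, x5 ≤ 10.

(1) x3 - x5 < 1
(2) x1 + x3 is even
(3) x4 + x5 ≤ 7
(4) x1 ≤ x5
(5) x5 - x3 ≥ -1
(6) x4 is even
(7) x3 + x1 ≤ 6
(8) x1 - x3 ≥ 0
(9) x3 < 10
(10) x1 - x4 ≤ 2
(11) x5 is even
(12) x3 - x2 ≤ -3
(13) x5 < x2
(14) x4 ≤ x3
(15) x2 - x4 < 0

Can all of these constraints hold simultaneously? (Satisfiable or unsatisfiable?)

Constraints 4, 8, 13, 14, and 15 give x2 < x4, x4 ≤ x3, x3 ≤ x1, x1 ≤ x5, x5 < x2. Chaining: x2 < x4 ≤ x3 ≤ x1 ≤ x5 < x2, which forces x2 < x2 — impossible.

Unsatisfiable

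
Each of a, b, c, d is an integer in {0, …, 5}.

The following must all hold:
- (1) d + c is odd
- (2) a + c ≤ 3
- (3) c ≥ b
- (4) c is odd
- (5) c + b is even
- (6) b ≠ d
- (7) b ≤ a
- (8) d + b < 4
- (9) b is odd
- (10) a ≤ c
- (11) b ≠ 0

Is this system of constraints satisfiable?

Satisfiable

The assignment a = 1, b = 1, c = 1, d = 0 works:
  constraint 2 holds since a + c = 2.
  constraint 8 holds since d + b = 1.
The rest check out directly.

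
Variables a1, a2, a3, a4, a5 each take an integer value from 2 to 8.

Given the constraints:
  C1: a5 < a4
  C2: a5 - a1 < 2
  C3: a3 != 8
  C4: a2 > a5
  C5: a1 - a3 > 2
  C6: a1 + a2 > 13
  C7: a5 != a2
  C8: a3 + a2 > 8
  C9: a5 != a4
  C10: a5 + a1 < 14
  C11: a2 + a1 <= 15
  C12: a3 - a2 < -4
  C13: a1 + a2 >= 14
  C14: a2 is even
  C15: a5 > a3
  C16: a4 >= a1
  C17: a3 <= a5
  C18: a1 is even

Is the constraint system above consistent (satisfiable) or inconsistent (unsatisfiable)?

The assignment a1 = 6, a2 = 8, a3 = 2, a4 = 7, a5 = 6 works:
  constraint 2 holds since a5 - a1 = 0.
  constraint 5 holds since a1 - a3 = 4.
The rest check out directly.

Satisfiable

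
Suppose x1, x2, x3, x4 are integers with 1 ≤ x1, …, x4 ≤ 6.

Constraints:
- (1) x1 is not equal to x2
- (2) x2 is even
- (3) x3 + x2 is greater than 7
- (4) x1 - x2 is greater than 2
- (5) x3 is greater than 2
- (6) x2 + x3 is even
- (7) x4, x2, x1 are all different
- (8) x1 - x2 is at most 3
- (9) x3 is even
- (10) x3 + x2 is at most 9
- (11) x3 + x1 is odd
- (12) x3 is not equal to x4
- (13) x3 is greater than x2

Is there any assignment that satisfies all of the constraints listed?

Satisfiable

Try x1 = 5, x2 = 2, x3 = 6, x4 = 3.
Check constraint 3: x3 + x2 = 8; constraint 4: x1 - x2 = 3. The remaining constraints are straightforward to verify.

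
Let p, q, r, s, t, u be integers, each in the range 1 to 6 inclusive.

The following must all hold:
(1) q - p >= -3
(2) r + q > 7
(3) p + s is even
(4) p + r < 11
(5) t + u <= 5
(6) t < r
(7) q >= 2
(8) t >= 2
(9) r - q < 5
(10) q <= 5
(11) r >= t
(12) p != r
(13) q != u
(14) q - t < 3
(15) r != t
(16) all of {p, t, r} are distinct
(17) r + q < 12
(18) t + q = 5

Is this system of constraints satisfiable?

Satisfiable

The assignment p = 3, q = 3, r = 6, s = 3, t = 2, u = 2 works:
  constraint 1 holds since q - p = 0.
  constraint 2 holds since r + q = 9.
  constraint 4 holds since p + r = 9.
The rest check out directly.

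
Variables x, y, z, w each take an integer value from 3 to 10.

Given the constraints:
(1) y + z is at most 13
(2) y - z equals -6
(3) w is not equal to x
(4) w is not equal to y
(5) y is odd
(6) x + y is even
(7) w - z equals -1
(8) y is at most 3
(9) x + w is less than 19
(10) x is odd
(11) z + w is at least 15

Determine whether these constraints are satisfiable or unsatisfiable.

Try x = 9, y = 3, z = 9, w = 8.
Check constraint 1: y + z = 12; constraint 2: y - z = -6. The remaining constraints are straightforward to verify.

Satisfiable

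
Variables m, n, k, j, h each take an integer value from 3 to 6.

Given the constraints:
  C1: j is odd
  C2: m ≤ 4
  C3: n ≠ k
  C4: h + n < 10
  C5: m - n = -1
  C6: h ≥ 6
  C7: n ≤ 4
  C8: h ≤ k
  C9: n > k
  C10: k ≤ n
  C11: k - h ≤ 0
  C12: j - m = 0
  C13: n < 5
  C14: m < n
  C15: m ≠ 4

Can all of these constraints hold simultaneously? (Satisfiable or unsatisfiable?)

Unsatisfiable

From constraints 6 and 8: k ≥ h and h ≥ 6, so k ≥ 6. From constraints 7 and 10: k ≤ n and n ≤ 4, so k ≤ 4. But 4 < 6, so no value of k works.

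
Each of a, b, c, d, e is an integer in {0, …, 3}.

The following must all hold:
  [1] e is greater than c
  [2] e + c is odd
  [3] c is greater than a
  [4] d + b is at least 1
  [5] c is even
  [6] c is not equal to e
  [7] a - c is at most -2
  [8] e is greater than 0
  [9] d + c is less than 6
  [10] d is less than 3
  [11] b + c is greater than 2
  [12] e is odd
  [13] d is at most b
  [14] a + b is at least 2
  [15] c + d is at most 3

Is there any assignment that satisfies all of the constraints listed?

One satisfying assignment is a = 0, b = 3, c = 2, d = 1, e = 3.
For the less obvious constraints — constraint 4: d + b = 4; constraint 7: a - c = -2 — and the others hold by inspection.

Satisfiable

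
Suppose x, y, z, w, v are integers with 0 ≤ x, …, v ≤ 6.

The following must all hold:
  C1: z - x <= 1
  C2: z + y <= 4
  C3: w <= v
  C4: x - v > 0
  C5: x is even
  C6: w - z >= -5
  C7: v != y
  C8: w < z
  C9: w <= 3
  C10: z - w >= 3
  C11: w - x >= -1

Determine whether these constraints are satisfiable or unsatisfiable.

Constraints 1, 10, and 11 give z − w ≥ 3, w − x ≥ -1, x − z ≥ -1.
Adding all 3 inequalities: the left sides telescope to 0, and the right sides sum to 3 + (-1) + (-1) = 1. So 0 ≥ 1, which is false.

Unsatisfiable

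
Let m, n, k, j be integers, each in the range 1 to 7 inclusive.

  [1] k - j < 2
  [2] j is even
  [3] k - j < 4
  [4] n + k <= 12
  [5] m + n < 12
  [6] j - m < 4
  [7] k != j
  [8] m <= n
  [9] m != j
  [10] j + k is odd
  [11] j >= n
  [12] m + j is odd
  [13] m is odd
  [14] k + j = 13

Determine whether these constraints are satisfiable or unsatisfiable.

Take m = 5, n = 5, k = 7, j = 6. Then constraint 1: k - j = 1; constraint 3: k - j = 1; constraint 4: n + k = 12, and every other listed constraint is also met.

Satisfiable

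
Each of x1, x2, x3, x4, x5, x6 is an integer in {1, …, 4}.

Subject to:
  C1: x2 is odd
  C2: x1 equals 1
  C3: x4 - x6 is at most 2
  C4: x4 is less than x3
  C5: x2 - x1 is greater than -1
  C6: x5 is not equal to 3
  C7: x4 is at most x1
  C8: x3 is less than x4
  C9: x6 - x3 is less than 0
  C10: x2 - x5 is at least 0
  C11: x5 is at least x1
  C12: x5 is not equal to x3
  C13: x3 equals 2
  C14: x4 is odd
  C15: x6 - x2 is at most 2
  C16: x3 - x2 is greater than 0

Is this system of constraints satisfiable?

Unsatisfiable

Constraints 7, 8, 10, 11, and 16 give x4 ≤ x1, x1 ≤ x5, x5 ≤ x2, x2 < x3, x3 < x4. Chaining: x4 ≤ x1 ≤ x5 ≤ x2 < x3 < x4, which forces x4 < x4 — impossible.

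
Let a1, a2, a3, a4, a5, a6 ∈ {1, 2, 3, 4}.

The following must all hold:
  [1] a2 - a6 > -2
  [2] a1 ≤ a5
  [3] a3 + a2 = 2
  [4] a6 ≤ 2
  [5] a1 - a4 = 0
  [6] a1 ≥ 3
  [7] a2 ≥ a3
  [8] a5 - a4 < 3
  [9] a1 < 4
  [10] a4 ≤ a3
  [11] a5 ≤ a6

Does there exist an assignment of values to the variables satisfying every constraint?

Unsatisfiable

From constraints 2 and 6: a5 ≥ a1 and a1 ≥ 3, so a5 ≥ 3. From constraints 4 and 11: a5 ≤ a6 and a6 ≤ 2, so a5 ≤ 2. But 2 < 3, so no value of a5 works.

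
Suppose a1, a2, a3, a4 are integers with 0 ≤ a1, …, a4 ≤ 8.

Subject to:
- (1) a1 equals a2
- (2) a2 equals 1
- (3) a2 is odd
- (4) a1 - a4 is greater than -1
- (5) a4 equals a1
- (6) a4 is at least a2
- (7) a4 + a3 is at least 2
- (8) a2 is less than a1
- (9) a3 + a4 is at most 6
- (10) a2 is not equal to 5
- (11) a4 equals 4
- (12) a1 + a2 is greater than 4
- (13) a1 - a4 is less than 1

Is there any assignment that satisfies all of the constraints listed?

Unsatisfiable

Constraint 11 fixes a4 = 4 and constraint 2 fixes a2 = 1. Constraints 1 and 5 give a4 = a1 = a2, so a4 = a2. But 4 ≠ 1 — contradiction.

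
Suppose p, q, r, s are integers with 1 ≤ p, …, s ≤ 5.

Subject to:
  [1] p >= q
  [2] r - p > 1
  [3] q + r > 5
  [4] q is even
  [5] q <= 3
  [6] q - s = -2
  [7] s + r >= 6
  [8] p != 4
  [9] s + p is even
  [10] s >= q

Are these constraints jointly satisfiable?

Try p = 2, q = 2, r = 4, s = 4.
Check constraint 2: r - p = 2; constraint 3: q + r = 6; constraint 6: q - s = -2. The remaining constraints are straightforward to verify.

Satisfiable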